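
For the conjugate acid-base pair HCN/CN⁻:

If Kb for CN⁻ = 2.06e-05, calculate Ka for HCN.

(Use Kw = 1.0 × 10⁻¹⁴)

For a conjugate pair Ka × Kb = Kw, so Ka = Kw/Kb = 1.0 × 10⁻¹⁴ / 2.06e-05 = 4.85e-10.

K_a = 4.85e-10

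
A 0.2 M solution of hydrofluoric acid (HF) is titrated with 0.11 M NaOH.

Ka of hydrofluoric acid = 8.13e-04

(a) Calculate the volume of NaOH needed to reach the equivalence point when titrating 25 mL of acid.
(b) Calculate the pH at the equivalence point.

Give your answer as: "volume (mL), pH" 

moles acid = 0.2 × 25/1000 = 0.005 mol; V_base = moles/0.11 × 1000 = 45.5 mL. At equivalence only the conjugate base is present: [A⁻] = 0.005/0.070 = 7.0968e-02 M. Kb = Kw/Ka = 1.23e-11; [OH⁻] = √(Kb × [A⁻]) = 9.3430e-07; pOH = 6.03; pH = 14 - pOH = 7.97.

V = 45.5 mL, pH = 7.97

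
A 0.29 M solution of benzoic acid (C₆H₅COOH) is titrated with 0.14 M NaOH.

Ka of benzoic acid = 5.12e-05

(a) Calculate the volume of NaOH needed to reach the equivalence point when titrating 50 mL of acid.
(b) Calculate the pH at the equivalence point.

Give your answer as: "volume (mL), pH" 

moles acid = 0.29 × 50/1000 = 0.0145 mol; V_base = moles/0.14 × 1000 = 103.6 mL. At equivalence only the conjugate base is present: [A⁻] = 0.0145/0.154 = 9.4419e-02 M. Kb = Kw/Ka = 1.95e-10; [OH⁻] = √(Kb × [A⁻]) = 4.2943e-06; pOH = 5.37; pH = 14 - pOH = 8.63.

V = 103.6 mL, pH = 8.63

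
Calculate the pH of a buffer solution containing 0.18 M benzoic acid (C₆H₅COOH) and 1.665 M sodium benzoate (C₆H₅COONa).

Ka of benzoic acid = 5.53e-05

pKa = -log(5.53e-05) = 4.26. pH = pKa + log([A⁻]/[HA]) = 4.26 + log(1.665/0.18)

pH = 5.22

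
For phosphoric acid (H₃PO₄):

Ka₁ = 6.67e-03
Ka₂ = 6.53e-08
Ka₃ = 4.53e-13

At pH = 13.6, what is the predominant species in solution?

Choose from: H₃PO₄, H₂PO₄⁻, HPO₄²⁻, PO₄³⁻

pKa₁ = 2.18, pKa₂ = 7.19, pKa₃ = 12.34. For a polyprotic acid the predominant species crosses at each pKa: below pKa_n the protonated form dominates, above it the deprotonated form does. At pH = 13.6, the predominant species is PO₄³⁻.

PO₄³⁻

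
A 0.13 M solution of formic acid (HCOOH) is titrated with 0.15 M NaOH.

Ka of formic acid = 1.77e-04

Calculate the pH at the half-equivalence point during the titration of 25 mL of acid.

At half-equivalence [HA] = [A⁻], so Henderson-Hasselbalch gives pH = pKa = -log(1.77e-04) = 3.75.

pH = pKa = 3.75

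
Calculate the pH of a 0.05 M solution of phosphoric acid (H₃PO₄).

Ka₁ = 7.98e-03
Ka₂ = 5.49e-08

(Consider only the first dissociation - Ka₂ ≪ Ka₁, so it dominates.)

First dissociation dominates. From Ka₁ = [H⁺][HA⁻]/[H₂A], x² + Ka₁·x − Ka₁·C = 0 with C = 0.05 M and Ka₁ = 7.98e-03. Solving: [H⁺] = (−Ka₁ + √(Ka₁² + 4·Ka₁·C)) / 2 = 1.6380e-02 M. pH = -log(1.6380e-02) = 1.79.

pH = 1.79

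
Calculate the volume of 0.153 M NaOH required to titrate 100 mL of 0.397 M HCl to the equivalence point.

At equivalence: moles acid = moles base. moles HCl = 0.397 × 100/1000 = 0.0397 mol. V_base = moles / 0.153 × 1000 = 259.5 mL.

V_{base} = 259.5 mL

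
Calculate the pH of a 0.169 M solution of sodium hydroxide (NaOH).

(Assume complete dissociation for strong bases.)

[OH⁻] = 0.169 M for strong base. pOH = -log[OH⁻] = 0.77, pH = 14 - pOH

pH = 13.23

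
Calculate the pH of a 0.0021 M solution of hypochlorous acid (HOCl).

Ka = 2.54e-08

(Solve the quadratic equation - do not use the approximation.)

x² + Ka×x - Ka×C = 0. Using quadratic formula: [H⁺] = 7.2907e-06

pH = 5.14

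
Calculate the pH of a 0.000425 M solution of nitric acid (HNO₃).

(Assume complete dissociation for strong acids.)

[H⁺] = 0.000425 M for strong acid. pH = -log[H⁺] = -log(0.000425)

pH = 3.37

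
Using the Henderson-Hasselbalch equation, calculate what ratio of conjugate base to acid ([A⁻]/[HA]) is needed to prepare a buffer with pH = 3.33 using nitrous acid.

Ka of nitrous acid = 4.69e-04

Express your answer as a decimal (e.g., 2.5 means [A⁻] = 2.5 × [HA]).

pKa = -log(4.69e-04) = 3.3288. pH = pKa + log([A⁻]/[HA]), so log([A⁻]/[HA]) = pH − pKa = 3.33 − 3.3288 = 0.0012. [A⁻]/[HA] = 10^(0.0012) = 1.00

[A⁻]/[HA] = 1.00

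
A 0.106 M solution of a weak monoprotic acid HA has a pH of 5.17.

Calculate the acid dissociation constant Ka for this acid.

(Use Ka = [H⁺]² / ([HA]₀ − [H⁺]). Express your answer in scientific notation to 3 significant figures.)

[H⁺] = 10^(−pH) = 10^(−5.17) = 6.761e-06 M. For HA ⇌ H⁺ + A⁻, Ka = [H⁺][A⁻]/[HA] = [H⁺]² / ([HA]₀ − [H⁺]) = (6.761e-06)² / (0.106 − 6.761e-06) = 4.31e-10.

K_a = 4.31e-10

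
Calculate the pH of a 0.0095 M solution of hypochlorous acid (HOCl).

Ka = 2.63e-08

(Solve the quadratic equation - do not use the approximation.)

x² + Ka×x - Ka×C = 0. Using quadratic formula: [H⁺] = 1.5793e-05

pH = 4.80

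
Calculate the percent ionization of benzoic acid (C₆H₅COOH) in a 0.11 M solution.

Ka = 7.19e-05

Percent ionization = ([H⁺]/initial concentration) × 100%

Using Ka equilibrium: x² + Ka×x - Ka×C = 0. Solving: [H⁺] = 2.7766e-03. Percent = (2.7766e-03/0.11) × 100

Percent ionization = 2.52%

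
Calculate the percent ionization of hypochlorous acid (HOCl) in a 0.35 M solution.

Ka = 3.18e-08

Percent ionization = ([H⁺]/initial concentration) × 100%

Using Ka equilibrium: x² + Ka×x - Ka×C = 0. Solving: [H⁺] = 1.0548e-04. Percent = (1.0548e-04/0.35) × 100

Percent ionization = 0.0301%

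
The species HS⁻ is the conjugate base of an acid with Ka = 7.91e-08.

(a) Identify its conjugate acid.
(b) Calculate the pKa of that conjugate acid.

(a) The conjugate acid is formed by adding one H⁺ to HS⁻, giving H₂S. (b) pKa = -log(Ka) = -log(7.91e-08) = 7.10.

Conjugate acid: H₂S; pK_a = 7.10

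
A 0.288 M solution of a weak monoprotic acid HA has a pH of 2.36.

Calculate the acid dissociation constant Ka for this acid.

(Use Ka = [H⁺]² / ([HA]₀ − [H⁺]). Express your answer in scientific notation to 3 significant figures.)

[H⁺] = 10^(−pH) = 10^(−2.36) = 4.365e-03 M. For HA ⇌ H⁺ + A⁻, Ka = [H⁺][A⁻]/[HA] = [H⁺]² / ([HA]₀ − [H⁺]) = (4.365e-03)² / (0.288 − 4.365e-03) = 6.72e-05.

K_a = 6.72e-05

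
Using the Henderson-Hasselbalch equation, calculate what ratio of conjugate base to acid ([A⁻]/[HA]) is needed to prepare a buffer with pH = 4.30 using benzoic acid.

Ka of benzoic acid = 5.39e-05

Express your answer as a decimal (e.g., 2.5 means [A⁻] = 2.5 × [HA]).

pKa = -log(5.39e-05) = 4.2684. pH = pKa + log([A⁻]/[HA]), so log([A⁻]/[HA]) = pH − pKa = 4.30 − 4.2684 = 0.0316. [A⁻]/[HA] = 10^(0.0316) = 1.08

[A⁻]/[HA] = 1.08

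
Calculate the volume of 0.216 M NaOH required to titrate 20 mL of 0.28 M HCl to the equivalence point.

At equivalence: moles acid = moles base. moles HCl = 0.28 × 20/1000 = 0.0056 mol. V_base = moles / 0.216 × 1000 = 25.9 mL.

V_{base} = 25.9 mL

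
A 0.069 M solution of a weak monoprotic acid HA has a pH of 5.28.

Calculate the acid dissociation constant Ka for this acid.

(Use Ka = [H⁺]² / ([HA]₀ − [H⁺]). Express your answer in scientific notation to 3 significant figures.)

[H⁺] = 10^(−pH) = 10^(−5.28) = 5.248e-06 M. For HA ⇌ H⁺ + A⁻, Ka = [H⁺][A⁻]/[HA] = [H⁺]² / ([HA]₀ − [H⁺]) = (5.248e-06)² / (0.069 − 5.248e-06) = 3.99e-10.

K_a = 3.99e-10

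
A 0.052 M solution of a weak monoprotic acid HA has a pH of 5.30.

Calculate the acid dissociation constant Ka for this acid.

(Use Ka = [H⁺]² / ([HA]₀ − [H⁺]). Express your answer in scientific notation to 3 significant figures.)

[H⁺] = 10^(−pH) = 10^(−5.30) = 5.012e-06 M. For HA ⇌ H⁺ + A⁻, Ka = [H⁺][A⁻]/[HA] = [H⁺]² / ([HA]₀ − [H⁺]) = (5.012e-06)² / (0.052 − 5.012e-06) = 4.83e-10.

K_a = 4.83e-10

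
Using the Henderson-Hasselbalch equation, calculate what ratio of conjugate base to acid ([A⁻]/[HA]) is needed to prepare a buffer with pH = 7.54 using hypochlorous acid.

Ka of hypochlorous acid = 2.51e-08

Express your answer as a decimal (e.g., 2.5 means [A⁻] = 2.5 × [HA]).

pKa = -log(2.51e-08) = 7.6003. pH = pKa + log([A⁻]/[HA]), so log([A⁻]/[HA]) = pH − pKa = 7.54 − 7.6003 = -0.0603. [A⁻]/[HA] = 10^(-0.0603) = 0.870

[A⁻]/[HA] = 0.870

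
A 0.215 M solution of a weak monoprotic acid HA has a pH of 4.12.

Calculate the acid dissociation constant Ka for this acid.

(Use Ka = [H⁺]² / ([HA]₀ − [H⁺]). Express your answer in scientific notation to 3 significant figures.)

[H⁺] = 10^(−pH) = 10^(−4.12) = 7.586e-05 M. For HA ⇌ H⁺ + A⁻, Ka = [H⁺][A⁻]/[HA] = [H⁺]² / ([HA]₀ − [H⁺]) = (7.586e-05)² / (0.215 − 7.586e-05) = 2.68e-08.

K_a = 2.68e-08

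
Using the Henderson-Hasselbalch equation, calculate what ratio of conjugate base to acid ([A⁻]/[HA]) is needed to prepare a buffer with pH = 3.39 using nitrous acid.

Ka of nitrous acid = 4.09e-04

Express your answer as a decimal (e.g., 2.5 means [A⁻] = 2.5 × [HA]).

pKa = -log(4.09e-04) = 3.3883. pH = pKa + log([A⁻]/[HA]), so log([A⁻]/[HA]) = pH − pKa = 3.39 − 3.3883 = 0.0017. [A⁻]/[HA] = 10^(0.0017) = 1.00

[A⁻]/[HA] = 1.00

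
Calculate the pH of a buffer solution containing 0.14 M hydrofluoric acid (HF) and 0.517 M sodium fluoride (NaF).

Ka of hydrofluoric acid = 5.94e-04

pKa = -log(5.94e-04) = 3.23. pH = pKa + log([A⁻]/[HA]) = 3.23 + log(0.517/0.14)

pH = 3.79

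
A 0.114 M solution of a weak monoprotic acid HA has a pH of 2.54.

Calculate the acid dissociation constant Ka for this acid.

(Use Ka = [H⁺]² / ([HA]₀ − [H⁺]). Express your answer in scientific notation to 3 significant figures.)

[H⁺] = 10^(−pH) = 10^(−2.54) = 2.884e-03 M. For HA ⇌ H⁺ + A⁻, Ka = [H⁺][A⁻]/[HA] = [H⁺]² / ([HA]₀ − [H⁺]) = (2.884e-03)² / (0.114 − 2.884e-03) = 7.49e-05.

K_a = 7.49e-05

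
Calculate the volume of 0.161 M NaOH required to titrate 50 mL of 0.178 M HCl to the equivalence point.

At equivalence: moles acid = moles base. moles HCl = 0.178 × 50/1000 = 0.0089 mol. V_base = moles / 0.161 × 1000 = 55.3 mL.

V_{base} = 55.3 mL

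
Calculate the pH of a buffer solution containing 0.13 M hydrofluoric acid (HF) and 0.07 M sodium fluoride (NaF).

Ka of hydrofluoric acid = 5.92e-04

pKa = -log(5.92e-04) = 3.23. pH = pKa + log([A⁻]/[HA]) = 3.23 + log(0.07/0.13)

pH = 2.96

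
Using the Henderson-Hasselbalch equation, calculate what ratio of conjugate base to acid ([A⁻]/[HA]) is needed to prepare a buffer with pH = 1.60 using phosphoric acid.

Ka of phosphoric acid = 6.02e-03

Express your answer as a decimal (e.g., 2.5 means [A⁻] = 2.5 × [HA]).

pKa = -log(6.02e-03) = 2.2204. pH = pKa + log([A⁻]/[HA]), so log([A⁻]/[HA]) = pH − pKa = 1.60 − 2.2204 = -0.6204. [A⁻]/[HA] = 10^(-0.6204) = 0.240

[A⁻]/[HA] = 0.240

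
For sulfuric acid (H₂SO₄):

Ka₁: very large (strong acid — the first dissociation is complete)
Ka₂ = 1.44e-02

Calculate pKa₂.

pKa₂ = -log(Ka₂) = -log(1.44e-02) = 1.84.

pK_{a2} = 1.84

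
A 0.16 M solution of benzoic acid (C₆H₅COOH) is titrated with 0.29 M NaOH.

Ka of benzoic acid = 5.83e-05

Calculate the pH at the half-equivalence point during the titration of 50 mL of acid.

At half-equivalence [HA] = [A⁻], so Henderson-Hasselbalch gives pH = pKa = -log(5.83e-05) = 4.23.

pH = pKa = 4.23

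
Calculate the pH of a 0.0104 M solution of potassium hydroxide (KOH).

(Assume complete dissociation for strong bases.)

[OH⁻] = 0.0104 M for strong base. pOH = -log[OH⁻] = 1.98, pH = 14 - pOH

pH = 12.02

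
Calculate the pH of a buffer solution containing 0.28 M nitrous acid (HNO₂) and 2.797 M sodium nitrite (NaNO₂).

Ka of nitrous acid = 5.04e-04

pKa = -log(5.04e-04) = 3.30. pH = pKa + log([A⁻]/[HA]) = 3.30 + log(2.797/0.28)

pH = 4.30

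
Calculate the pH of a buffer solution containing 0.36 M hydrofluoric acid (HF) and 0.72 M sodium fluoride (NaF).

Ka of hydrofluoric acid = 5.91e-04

pKa = -log(5.91e-04) = 3.23. pH = pKa + log([A⁻]/[HA]) = 3.23 + log(0.72/0.36)

pH = 3.53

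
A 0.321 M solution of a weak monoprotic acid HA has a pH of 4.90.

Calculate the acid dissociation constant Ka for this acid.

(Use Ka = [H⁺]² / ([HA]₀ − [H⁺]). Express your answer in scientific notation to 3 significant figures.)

[H⁺] = 10^(−pH) = 10^(−4.90) = 1.259e-05 M. For HA ⇌ H⁺ + A⁻, Ka = [H⁺][A⁻]/[HA] = [H⁺]² / ([HA]₀ − [H⁺]) = (1.259e-05)² / (0.321 − 1.259e-05) = 4.94e-10.

K_a = 4.94e-10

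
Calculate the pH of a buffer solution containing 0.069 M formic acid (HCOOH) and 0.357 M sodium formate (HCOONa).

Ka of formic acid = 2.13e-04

pKa = -log(2.13e-04) = 3.67. pH = pKa + log([A⁻]/[HA]) = 3.67 + log(0.357/0.069)

pH = 4.39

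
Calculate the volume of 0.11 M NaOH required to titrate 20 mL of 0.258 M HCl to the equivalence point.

At equivalence: moles acid = moles base. moles HCl = 0.258 × 20/1000 = 0.00516 mol. V_base = moles / 0.11 × 1000 = 46.9 mL.

V_{base} = 46.9 mL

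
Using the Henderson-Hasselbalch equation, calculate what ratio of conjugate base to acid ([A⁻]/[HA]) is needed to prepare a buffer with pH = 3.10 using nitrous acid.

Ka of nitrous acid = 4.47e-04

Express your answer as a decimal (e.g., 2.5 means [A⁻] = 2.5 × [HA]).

pKa = -log(4.47e-04) = 3.3497. pH = pKa + log([A⁻]/[HA]), so log([A⁻]/[HA]) = pH − pKa = 3.10 − 3.3497 = -0.2497. [A⁻]/[HA] = 10^(-0.2497) = 0.563

[A⁻]/[HA] = 0.563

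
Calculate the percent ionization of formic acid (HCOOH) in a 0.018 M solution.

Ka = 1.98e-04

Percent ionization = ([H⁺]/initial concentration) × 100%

Using Ka equilibrium: x² + Ka×x - Ka×C = 0. Solving: [H⁺] = 1.7914e-03. Percent = (1.7914e-03/0.018) × 100

Percent ionization = 9.95%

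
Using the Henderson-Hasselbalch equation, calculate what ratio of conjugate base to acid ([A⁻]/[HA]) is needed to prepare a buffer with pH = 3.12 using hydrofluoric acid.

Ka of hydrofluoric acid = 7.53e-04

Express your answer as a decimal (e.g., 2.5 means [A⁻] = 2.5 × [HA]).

pKa = -log(7.53e-04) = 3.1232. pH = pKa + log([A⁻]/[HA]), so log([A⁻]/[HA]) = pH − pKa = 3.12 − 3.1232 = -0.0032. [A⁻]/[HA] = 10^(-0.0032) = 0.993

[A⁻]/[HA] = 0.993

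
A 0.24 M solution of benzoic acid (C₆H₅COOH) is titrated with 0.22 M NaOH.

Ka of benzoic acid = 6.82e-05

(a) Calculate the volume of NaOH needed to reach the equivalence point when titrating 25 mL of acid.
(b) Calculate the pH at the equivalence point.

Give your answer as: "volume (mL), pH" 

moles acid = 0.24 × 25/1000 = 0.006 mol; V_base = moles/0.22 × 1000 = 27.3 mL. At equivalence only the conjugate base is present: [A⁻] = 0.006/0.052 = 1.1478e-01 M. Kb = Kw/Ka = 1.47e-10; [OH⁻] = √(Kb × [A⁻]) = 4.1025e-06; pOH = 5.39; pH = 14 - pOH = 8.61.

V = 27.3 mL, pH = 8.61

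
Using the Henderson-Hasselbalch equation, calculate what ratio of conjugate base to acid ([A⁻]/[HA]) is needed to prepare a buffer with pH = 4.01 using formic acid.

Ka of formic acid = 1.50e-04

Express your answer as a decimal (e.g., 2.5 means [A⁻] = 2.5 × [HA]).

pKa = -log(1.50e-04) = 3.8239. pH = pKa + log([A⁻]/[HA]), so log([A⁻]/[HA]) = pH − pKa = 4.01 − 3.8239 = 0.1861. [A⁻]/[HA] = 10^(0.1861) = 1.53

[A⁻]/[HA] = 1.53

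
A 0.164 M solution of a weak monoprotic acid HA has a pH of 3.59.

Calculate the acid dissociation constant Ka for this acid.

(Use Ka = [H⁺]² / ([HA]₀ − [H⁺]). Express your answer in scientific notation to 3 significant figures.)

[H⁺] = 10^(−pH) = 10^(−3.59) = 2.570e-04 M. For HA ⇌ H⁺ + A⁻, Ka = [H⁺][A⁻]/[HA] = [H⁺]² / ([HA]₀ − [H⁺]) = (2.570e-04)² / (0.164 − 2.570e-04) = 4.03e-07.

K_a = 4.03e-07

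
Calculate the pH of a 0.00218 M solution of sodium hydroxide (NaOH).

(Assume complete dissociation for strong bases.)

[OH⁻] = 0.00218 M for strong base. pOH = -log[OH⁻] = 2.66, pH = 14 - pOH

pH = 11.34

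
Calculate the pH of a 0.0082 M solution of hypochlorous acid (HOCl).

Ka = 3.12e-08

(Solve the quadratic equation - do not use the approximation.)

x² + Ka×x - Ka×C = 0. Using quadratic formula: [H⁺] = 1.5979e-05

pH = 4.80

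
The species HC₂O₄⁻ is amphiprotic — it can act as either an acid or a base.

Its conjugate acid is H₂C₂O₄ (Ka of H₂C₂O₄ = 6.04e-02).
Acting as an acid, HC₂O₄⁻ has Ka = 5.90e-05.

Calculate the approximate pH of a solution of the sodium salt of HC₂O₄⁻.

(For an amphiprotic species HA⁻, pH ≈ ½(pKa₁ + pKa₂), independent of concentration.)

pKa₁ = -log(6.04e-02) = 1.22; pKa₂ = -log(5.90e-05) = 4.23. For an amphiprotic species, pH ≈ ½(pKa₁ + pKa₂) = ½(1.22 + 4.23) = 2.72.

pH = 2.72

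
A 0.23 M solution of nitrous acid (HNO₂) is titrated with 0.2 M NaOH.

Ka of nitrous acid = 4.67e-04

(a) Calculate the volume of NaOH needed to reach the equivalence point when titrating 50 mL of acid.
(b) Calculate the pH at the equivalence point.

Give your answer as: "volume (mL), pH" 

moles acid = 0.23 × 50/1000 = 0.0115 mol; V_base = moles/0.2 × 1000 = 57.5 mL. At equivalence only the conjugate base is present: [A⁻] = 0.0115/0.107 = 1.0698e-01 M. Kb = Kw/Ka = 2.14e-11; [OH⁻] = √(Kb × [A⁻]) = 1.5135e-06; pOH = 5.82; pH = 14 - pOH = 8.18.

V = 57.5 mL, pH = 8.18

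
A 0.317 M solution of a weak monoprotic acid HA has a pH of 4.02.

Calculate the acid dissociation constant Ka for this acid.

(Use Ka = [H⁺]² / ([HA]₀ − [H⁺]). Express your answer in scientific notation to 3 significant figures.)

[H⁺] = 10^(−pH) = 10^(−4.02) = 9.550e-05 M. For HA ⇌ H⁺ + A⁻, Ka = [H⁺][A⁻]/[HA] = [H⁺]² / ([HA]₀ − [H⁺]) = (9.550e-05)² / (0.317 − 9.550e-05) = 2.88e-08.

K_a = 2.88e-08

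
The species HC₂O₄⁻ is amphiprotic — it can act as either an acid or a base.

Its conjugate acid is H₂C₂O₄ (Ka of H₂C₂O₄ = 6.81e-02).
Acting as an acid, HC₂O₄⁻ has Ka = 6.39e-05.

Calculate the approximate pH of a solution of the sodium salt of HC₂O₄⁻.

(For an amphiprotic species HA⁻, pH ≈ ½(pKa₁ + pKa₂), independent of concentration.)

pKa₁ = -log(6.81e-02) = 1.17; pKa₂ = -log(6.39e-05) = 4.19. For an amphiprotic species, pH ≈ ½(pKa₁ + pKa₂) = ½(1.17 + 4.19) = 2.68.

pH = 2.68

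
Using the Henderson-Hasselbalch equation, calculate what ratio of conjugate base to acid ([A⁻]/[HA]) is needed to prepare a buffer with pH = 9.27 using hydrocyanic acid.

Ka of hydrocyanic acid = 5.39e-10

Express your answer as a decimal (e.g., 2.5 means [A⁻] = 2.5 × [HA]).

pKa = -log(5.39e-10) = 9.2684. pH = pKa + log([A⁻]/[HA]), so log([A⁻]/[HA]) = pH − pKa = 9.27 − 9.2684 = 0.0016. [A⁻]/[HA] = 10^(0.0016) = 1.00

[A⁻]/[HA] = 1.00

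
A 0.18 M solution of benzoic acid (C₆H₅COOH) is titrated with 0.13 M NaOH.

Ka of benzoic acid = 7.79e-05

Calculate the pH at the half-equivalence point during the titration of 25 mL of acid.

At half-equivalence [HA] = [A⁻], so Henderson-Hasselbalch gives pH = pKa = -log(7.79e-05) = 4.11.

pH = pKa = 4.11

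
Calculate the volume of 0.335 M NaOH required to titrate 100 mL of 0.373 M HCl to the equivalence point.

At equivalence: moles acid = moles base. moles HCl = 0.373 × 100/1000 = 0.0373 mol. V_base = moles / 0.335 × 1000 = 111.3 mL.

V_{base} = 111.3 mL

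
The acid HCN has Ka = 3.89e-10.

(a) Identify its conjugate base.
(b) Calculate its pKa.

(a) The conjugate base is formed by removing one H⁺ from HCN, giving CN⁻. (b) pKa = -log(Ka) = -log(3.89e-10) = 9.41.

Conjugate base: CN⁻; pK_a = 9.41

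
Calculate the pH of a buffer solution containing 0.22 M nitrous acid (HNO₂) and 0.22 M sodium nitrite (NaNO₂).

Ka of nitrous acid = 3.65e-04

pKa = -log(3.65e-04) = 3.44. pH = pKa + log([A⁻]/[HA]) = 3.44 + log(0.22/0.22)

pH = 3.44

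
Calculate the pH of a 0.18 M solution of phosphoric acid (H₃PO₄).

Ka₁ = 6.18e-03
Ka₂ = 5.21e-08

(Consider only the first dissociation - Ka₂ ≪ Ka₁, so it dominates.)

First dissociation dominates. From Ka₁ = [H⁺][HA⁻]/[H₂A], x² + Ka₁·x − Ka₁·C = 0 with C = 0.18 M and Ka₁ = 6.18e-03. Solving: [H⁺] = (−Ka₁ + √(Ka₁² + 4·Ka₁·C)) / 2 = 3.0405e-02 M. pH = -log(3.0405e-02) = 1.52.

pH = 1.52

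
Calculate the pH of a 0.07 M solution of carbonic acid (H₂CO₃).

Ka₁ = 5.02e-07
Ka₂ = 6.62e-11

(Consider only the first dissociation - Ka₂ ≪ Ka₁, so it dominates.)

First dissociation dominates. From Ka₁ = [H⁺][HA⁻]/[H₂A], x² + Ka₁·x − Ka₁·C = 0 with C = 0.07 M and Ka₁ = 5.02e-07. Solving: [H⁺] = (−Ka₁ + √(Ka₁² + 4·Ka₁·C)) / 2 = 1.8721e-04 M. pH = -log(1.8721e-04) = 3.73.

pH = 3.73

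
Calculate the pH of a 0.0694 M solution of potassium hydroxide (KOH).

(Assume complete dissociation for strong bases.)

[OH⁻] = 0.0694 M for strong base. pOH = -log[OH⁻] = 1.16, pH = 14 - pOH

pH = 12.84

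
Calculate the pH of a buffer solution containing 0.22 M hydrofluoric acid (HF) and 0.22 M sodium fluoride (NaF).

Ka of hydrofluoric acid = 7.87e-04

pKa = -log(7.87e-04) = 3.10. pH = pKa + log([A⁻]/[HA]) = 3.10 + log(0.22/0.22)

pH = 3.10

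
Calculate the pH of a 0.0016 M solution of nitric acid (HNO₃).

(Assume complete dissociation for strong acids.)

[H⁺] = 0.0016 M for strong acid. pH = -log[H⁺] = -log(0.0016)

pH = 2.80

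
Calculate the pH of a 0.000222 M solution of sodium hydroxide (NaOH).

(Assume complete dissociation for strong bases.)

[OH⁻] = 0.000222 M for strong base. pOH = -log[OH⁻] = 3.65, pH = 14 - pOH

pH = 10.35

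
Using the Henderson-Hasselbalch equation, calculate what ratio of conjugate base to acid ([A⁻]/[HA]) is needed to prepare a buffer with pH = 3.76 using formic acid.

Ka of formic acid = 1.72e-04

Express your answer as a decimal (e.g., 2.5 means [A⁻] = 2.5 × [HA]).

pKa = -log(1.72e-04) = 3.7645. pH = pKa + log([A⁻]/[HA]), so log([A⁻]/[HA]) = pH − pKa = 3.76 − 3.7645 = -0.0045. [A⁻]/[HA] = 10^(-0.0045) = 0.990

[A⁻]/[HA] = 0.990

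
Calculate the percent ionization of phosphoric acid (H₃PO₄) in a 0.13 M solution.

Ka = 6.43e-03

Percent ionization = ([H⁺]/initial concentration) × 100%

Using Ka equilibrium: x² + Ka×x - Ka×C = 0. Solving: [H⁺] = 2.5875e-02. Percent = (2.5875e-02/0.13) × 100

Percent ionization = 19.9%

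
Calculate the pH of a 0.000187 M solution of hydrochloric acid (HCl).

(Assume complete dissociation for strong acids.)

[H⁺] = 0.000187 M for strong acid. pH = -log[H⁺] = -log(0.000187)

pH = 3.73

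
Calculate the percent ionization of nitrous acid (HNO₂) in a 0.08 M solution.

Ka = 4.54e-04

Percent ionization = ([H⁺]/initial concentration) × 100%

Using Ka equilibrium: x² + Ka×x - Ka×C = 0. Solving: [H⁺] = 5.8039e-03. Percent = (5.8039e-03/0.08) × 100

Percent ionization = 7.25%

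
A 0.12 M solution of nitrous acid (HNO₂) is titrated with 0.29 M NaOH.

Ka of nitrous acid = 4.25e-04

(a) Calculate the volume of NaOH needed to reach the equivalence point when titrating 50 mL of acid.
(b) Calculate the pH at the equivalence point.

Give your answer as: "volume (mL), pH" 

moles acid = 0.12 × 50/1000 = 0.006 mol; V_base = moles/0.29 × 1000 = 20.7 mL. At equivalence only the conjugate base is present: [A⁻] = 0.006/0.071 = 8.4878e-02 M. Kb = Kw/Ka = 2.35e-11; [OH⁻] = √(Kb × [A⁻]) = 1.4132e-06; pOH = 5.85; pH = 14 - pOH = 8.15.

V = 20.7 mL, pH = 8.15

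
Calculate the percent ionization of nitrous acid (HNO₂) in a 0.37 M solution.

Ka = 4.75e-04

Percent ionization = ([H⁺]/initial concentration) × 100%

Using Ka equilibrium: x² + Ka×x - Ka×C = 0. Solving: [H⁺] = 1.3022e-02. Percent = (1.3022e-02/0.37) × 100

Percent ionization = 3.52%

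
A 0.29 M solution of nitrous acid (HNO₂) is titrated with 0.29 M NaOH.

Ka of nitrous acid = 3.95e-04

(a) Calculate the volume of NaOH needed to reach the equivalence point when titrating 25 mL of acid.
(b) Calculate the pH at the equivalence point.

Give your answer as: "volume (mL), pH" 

moles acid = 0.29 × 25/1000 = 0.00725 mol; V_base = moles/0.29 × 1000 = 25.0 mL. At equivalence only the conjugate base is present: [A⁻] = 0.00725/0.050 = 1.4500e-01 M. Kb = Kw/Ka = 2.53e-11; [OH⁻] = √(Kb × [A⁻]) = 1.9160e-06; pOH = 5.72; pH = 14 - pOH = 8.28.

V = 25.0 mL, pH = 8.28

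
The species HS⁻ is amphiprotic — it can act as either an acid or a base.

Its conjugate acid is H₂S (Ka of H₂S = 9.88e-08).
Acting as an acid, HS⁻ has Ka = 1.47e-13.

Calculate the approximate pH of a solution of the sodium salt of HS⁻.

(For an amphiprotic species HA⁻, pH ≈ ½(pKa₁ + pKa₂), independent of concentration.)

pKa₁ = -log(9.88e-08) = 7.01; pKa₂ = -log(1.47e-13) = 12.83. For an amphiprotic species, pH ≈ ½(pKa₁ + pKa₂) = ½(7.01 + 12.83) = 9.92.

pH = 9.92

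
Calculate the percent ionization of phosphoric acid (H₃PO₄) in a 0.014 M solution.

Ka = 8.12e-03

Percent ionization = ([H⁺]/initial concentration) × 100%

Using Ka equilibrium: x² + Ka×x - Ka×C = 0. Solving: [H⁺] = 7.3489e-03. Percent = (7.3489e-03/0.014) × 100

Percent ionization = 52.5%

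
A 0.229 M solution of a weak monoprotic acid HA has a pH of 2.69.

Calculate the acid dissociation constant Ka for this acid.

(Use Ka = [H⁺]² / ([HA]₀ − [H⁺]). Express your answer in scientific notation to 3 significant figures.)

[H⁺] = 10^(−pH) = 10^(−2.69) = 2.042e-03 M. For HA ⇌ H⁺ + A⁻, Ka = [H⁺][A⁻]/[HA] = [H⁺]² / ([HA]₀ − [H⁺]) = (2.042e-03)² / (0.229 − 2.042e-03) = 1.84e-05.

K_a = 1.84e-05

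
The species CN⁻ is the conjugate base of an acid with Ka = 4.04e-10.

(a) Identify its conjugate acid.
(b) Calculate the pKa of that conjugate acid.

(a) The conjugate acid is formed by adding one H⁺ to CN⁻, giving HCN. (b) pKa = -log(Ka) = -log(4.04e-10) = 9.39.

Conjugate acid: HCN; pK_a = 9.39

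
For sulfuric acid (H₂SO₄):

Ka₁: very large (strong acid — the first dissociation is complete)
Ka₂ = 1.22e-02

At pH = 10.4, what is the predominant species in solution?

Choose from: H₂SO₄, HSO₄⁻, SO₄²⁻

The first dissociation is complete, so H₂SO₄ itself is never the predominant species in water; pKa₂ = -log(1.22e-02) = 1.91. For a polyprotic acid the predominant species crosses at each pKa: below pKa_n the protonated form dominates, above it the deprotonated form does. At pH = 10.4, the predominant species is SO₄²⁻.

SO₄²⁻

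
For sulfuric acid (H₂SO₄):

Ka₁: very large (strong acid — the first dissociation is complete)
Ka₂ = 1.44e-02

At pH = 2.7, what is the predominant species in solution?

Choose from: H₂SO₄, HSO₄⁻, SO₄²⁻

The first dissociation is complete, so H₂SO₄ itself is never the predominant species in water; pKa₂ = -log(1.44e-02) = 1.84. For a polyprotic acid the predominant species crosses at each pKa: below pKa_n the protonated form dominates, above it the deprotonated form does. At pH = 2.7, the predominant species is SO₄²⁻.

SO₄²⁻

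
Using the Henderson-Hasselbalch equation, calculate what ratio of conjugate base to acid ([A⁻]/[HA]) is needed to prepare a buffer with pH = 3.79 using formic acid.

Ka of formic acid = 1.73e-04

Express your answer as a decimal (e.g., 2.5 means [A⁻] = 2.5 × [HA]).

pKa = -log(1.73e-04) = 3.7620. pH = pKa + log([A⁻]/[HA]), so log([A⁻]/[HA]) = pH − pKa = 3.79 − 3.7620 = 0.0280. [A⁻]/[HA] = 10^(0.0280) = 1.07

[A⁻]/[HA] = 1.07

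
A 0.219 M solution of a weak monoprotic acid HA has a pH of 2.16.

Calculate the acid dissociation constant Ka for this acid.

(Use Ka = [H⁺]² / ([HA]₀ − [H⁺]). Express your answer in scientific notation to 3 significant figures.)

[H⁺] = 10^(−pH) = 10^(−2.16) = 6.918e-03 M. For HA ⇌ H⁺ + A⁻, Ka = [H⁺][A⁻]/[HA] = [H⁺]² / ([HA]₀ − [H⁺]) = (6.918e-03)² / (0.219 − 6.918e-03) = 2.26e-04.

K_a = 2.26e-04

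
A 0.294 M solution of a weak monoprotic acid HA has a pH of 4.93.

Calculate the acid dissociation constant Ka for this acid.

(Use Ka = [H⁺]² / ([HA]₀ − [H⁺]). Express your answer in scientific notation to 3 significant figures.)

[H⁺] = 10^(−pH) = 10^(−4.93) = 1.175e-05 M. For HA ⇌ H⁺ + A⁻, Ka = [H⁺][A⁻]/[HA] = [H⁺]² / ([HA]₀ − [H⁺]) = (1.175e-05)² / (0.294 − 1.175e-05) = 4.70e-10.

K_a = 4.70e-10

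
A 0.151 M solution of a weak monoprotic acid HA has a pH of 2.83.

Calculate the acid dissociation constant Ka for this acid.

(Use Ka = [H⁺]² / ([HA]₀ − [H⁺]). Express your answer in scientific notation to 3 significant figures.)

[H⁺] = 10^(−pH) = 10^(−2.83) = 1.479e-03 M. For HA ⇌ H⁺ + A⁻, Ka = [H⁺][A⁻]/[HA] = [H⁺]² / ([HA]₀ − [H⁺]) = (1.479e-03)² / (0.151 − 1.479e-03) = 1.46e-05.

K_a = 1.46e-05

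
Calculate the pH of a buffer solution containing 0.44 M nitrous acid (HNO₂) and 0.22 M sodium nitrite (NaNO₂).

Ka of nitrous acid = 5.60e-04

pKa = -log(5.60e-04) = 3.25. pH = pKa + log([A⁻]/[HA]) = 3.25 + log(0.22/0.44)

pH = 2.95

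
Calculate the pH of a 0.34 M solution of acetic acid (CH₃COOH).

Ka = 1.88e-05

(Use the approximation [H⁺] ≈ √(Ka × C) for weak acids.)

[H⁺] = √(Ka × C) = √(1.88e-05 × 0.34) = 2.5282e-03. pH = -log(2.5282e-03)

pH = 2.60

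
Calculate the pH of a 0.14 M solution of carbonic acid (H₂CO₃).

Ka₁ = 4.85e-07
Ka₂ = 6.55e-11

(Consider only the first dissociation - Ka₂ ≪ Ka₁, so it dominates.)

First dissociation dominates. From Ka₁ = [H⁺][HA⁻]/[H₂A], x² + Ka₁·x − Ka₁·C = 0 with C = 0.14 M and Ka₁ = 4.85e-07. Solving: [H⁺] = (−Ka₁ + √(Ka₁² + 4·Ka₁·C)) / 2 = 2.6033e-04 M. pH = -log(2.6033e-04) = 3.58.

pH = 3.58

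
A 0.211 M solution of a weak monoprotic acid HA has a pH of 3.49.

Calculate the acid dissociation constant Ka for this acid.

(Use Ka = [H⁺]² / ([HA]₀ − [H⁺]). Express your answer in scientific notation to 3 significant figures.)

[H⁺] = 10^(−pH) = 10^(−3.49) = 3.236e-04 M. For HA ⇌ H⁺ + A⁻, Ka = [H⁺][A⁻]/[HA] = [H⁺]² / ([HA]₀ − [H⁺]) = (3.236e-04)² / (0.211 − 3.236e-04) = 4.97e-07.

K_a = 4.97e-07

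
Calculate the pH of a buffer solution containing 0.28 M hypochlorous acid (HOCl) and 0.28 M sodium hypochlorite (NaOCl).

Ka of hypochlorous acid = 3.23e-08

pKa = -log(3.23e-08) = 7.49. pH = pKa + log([A⁻]/[HA]) = 7.49 + log(0.28/0.28)

pH = 7.49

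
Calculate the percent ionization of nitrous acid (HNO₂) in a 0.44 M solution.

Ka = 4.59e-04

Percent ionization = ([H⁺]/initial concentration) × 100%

Using Ka equilibrium: x² + Ka×x - Ka×C = 0. Solving: [H⁺] = 1.3984e-02. Percent = (1.3984e-02/0.44) × 100

Percent ionization = 3.18%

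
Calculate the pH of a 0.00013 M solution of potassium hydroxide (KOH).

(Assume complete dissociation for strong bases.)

[OH⁻] = 0.00013 M for strong base. pOH = -log[OH⁻] = 3.89, pH = 14 - pOH

pH = 10.11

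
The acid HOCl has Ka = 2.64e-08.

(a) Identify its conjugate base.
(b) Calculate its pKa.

(a) The conjugate base is formed by removing one H⁺ from HOCl, giving OCl⁻. (b) pKa = -log(Ka) = -log(2.64e-08) = 7.58.

Conjugate base: OCl⁻; pK_a = 7.58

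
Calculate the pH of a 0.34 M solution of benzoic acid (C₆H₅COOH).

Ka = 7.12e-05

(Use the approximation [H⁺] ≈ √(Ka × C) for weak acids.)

[H⁺] = √(Ka × C) = √(7.12e-05 × 0.34) = 4.9202e-03. pH = -log(4.9202e-03)

pH = 2.31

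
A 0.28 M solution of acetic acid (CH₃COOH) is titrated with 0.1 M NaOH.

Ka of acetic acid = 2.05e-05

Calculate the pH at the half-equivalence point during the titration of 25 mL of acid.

At half-equivalence [HA] = [A⁻], so Henderson-Hasselbalch gives pH = pKa = -log(2.05e-05) = 4.69.

pH = pKa = 4.69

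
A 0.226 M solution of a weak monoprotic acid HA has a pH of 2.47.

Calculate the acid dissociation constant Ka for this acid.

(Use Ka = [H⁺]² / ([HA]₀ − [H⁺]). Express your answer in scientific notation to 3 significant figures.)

[H⁺] = 10^(−pH) = 10^(−2.47) = 3.388e-03 M. For HA ⇌ H⁺ + A⁻, Ka = [H⁺][A⁻]/[HA] = [H⁺]² / ([HA]₀ − [H⁺]) = (3.388e-03)² / (0.226 − 3.388e-03) = 5.16e-05.

K_a = 5.16e-05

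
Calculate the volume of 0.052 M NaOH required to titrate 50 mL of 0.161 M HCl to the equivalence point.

At equivalence: moles acid = moles base. moles HCl = 0.161 × 50/1000 = 0.00805 mol. V_base = moles / 0.052 × 1000 = 154.8 mL.

V_{base} = 154.8 mL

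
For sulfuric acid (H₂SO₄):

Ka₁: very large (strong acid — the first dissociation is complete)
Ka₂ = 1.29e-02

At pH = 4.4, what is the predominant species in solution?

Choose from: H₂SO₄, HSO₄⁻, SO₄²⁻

The first dissociation is complete, so H₂SO₄ itself is never the predominant species in water; pKa₂ = -log(1.29e-02) = 1.89. For a polyprotic acid the predominant species crosses at each pKa: below pKa_n the protonated form dominates, above it the deprotonated form does. At pH = 4.4, the predominant species is SO₄²⁻.

SO₄²⁻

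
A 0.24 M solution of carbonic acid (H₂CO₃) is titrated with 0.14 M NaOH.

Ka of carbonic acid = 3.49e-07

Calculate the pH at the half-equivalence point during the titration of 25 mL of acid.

At half-equivalence [HA] = [A⁻], so Henderson-Hasselbalch gives pH = pKa = -log(3.49e-07) = 6.46.

pH = pKa = 6.46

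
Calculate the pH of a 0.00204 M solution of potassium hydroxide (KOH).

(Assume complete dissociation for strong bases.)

[OH⁻] = 0.00204 M for strong base. pOH = -log[OH⁻] = 2.69, pH = 14 - pOH

pH = 11.31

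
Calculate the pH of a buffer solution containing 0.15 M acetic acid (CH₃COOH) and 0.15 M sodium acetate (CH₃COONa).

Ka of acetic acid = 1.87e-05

pKa = -log(1.87e-05) = 4.73. pH = pKa + log([A⁻]/[HA]) = 4.73 + log(0.15/0.15)

pH = 4.73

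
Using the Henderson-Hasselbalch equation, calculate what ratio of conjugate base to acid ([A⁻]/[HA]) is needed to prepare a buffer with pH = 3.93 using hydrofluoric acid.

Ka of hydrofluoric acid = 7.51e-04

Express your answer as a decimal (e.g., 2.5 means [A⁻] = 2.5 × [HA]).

pKa = -log(7.51e-04) = 3.1244. pH = pKa + log([A⁻]/[HA]), so log([A⁻]/[HA]) = pH − pKa = 3.93 − 3.1244 = 0.8056. [A⁻]/[HA] = 10^(0.8056) = 6.39

[A⁻]/[HA] = 6.39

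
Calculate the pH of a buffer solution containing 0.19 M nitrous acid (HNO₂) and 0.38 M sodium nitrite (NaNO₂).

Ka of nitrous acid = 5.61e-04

pKa = -log(5.61e-04) = 3.25. pH = pKa + log([A⁻]/[HA]) = 3.25 + log(0.38/0.19)

pH = 3.55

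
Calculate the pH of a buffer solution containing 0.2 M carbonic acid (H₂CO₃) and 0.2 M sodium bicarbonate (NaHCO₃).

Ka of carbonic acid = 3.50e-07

pKa = -log(3.50e-07) = 6.46. pH = pKa + log([A⁻]/[HA]) = 6.46 + log(0.2/0.2)

pH = 6.46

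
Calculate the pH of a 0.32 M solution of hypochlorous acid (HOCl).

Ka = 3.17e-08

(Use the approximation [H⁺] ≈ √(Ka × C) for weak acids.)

[H⁺] = √(Ka × C) = √(3.17e-08 × 0.32) = 1.0072e-04. pH = -log(1.0072e-04)

pH = 4.00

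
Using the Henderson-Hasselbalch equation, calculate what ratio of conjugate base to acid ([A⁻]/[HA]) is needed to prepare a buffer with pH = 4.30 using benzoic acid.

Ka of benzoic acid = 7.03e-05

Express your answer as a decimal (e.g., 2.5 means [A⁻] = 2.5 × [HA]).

pKa = -log(7.03e-05) = 4.1530. pH = pKa + log([A⁻]/[HA]), so log([A⁻]/[HA]) = pH − pKa = 4.30 − 4.1530 = 0.1470. [A⁻]/[HA] = 10^(0.1470) = 1.40

[A⁻]/[HA] = 1.40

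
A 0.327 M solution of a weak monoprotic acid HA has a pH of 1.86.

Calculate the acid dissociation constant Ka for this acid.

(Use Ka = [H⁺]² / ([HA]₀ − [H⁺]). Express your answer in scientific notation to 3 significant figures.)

[H⁺] = 10^(−pH) = 10^(−1.86) = 1.380e-02 M. For HA ⇌ H⁺ + A⁻, Ka = [H⁺][A⁻]/[HA] = [H⁺]² / ([HA]₀ − [H⁺]) = (1.380e-02)² / (0.327 − 1.380e-02) = 6.08e-04.

K_a = 6.08e-04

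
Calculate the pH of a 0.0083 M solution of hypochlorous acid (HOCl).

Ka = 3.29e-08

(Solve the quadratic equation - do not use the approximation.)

x² + Ka×x - Ka×C = 0. Using quadratic formula: [H⁺] = 1.6508e-05

pH = 4.78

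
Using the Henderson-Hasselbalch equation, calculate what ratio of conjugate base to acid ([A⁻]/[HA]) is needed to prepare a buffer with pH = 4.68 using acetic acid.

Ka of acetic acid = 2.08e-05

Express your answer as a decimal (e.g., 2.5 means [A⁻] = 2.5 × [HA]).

pKa = -log(2.08e-05) = 4.6819. pH = pKa + log([A⁻]/[HA]), so log([A⁻]/[HA]) = pH − pKa = 4.68 − 4.6819 = -0.0019. [A⁻]/[HA] = 10^(-0.0019) = 0.996

[A⁻]/[HA] = 0.996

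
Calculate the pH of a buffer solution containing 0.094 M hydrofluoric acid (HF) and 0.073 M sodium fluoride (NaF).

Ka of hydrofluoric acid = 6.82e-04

pKa = -log(6.82e-04) = 3.17. pH = pKa + log([A⁻]/[HA]) = 3.17 + log(0.073/0.094)

pH = 3.06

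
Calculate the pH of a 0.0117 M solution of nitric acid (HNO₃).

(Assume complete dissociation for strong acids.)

[H⁺] = 0.0117 M for strong acid. pH = -log[H⁺] = -log(0.0117)

pH = 1.93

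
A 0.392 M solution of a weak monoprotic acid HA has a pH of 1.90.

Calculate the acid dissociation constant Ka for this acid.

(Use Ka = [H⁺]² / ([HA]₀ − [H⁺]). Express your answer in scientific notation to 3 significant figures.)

[H⁺] = 10^(−pH) = 10^(−1.90) = 1.259e-02 M. For HA ⇌ H⁺ + A⁻, Ka = [H⁺][A⁻]/[HA] = [H⁺]² / ([HA]₀ − [H⁺]) = (1.259e-02)² / (0.392 − 1.259e-02) = 4.18e-04.

K_a = 4.18e-04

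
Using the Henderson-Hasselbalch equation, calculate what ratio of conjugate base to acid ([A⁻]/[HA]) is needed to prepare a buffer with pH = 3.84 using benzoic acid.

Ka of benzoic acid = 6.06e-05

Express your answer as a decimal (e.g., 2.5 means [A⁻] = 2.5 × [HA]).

pKa = -log(6.06e-05) = 4.2175. pH = pKa + log([A⁻]/[HA]), so log([A⁻]/[HA]) = pH − pKa = 3.84 − 4.2175 = -0.3775. [A⁻]/[HA] = 10^(-0.3775) = 0.419

[A⁻]/[HA] = 0.419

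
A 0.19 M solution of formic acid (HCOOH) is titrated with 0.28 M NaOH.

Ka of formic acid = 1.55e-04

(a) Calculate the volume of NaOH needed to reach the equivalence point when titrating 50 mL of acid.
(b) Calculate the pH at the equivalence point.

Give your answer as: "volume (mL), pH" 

moles acid = 0.19 × 50/1000 = 0.0095 mol; V_base = moles/0.28 × 1000 = 33.9 mL. At equivalence only the conjugate base is present: [A⁻] = 0.0095/0.084 = 1.1319e-01 M. Kb = Kw/Ka = 6.45e-11; [OH⁻] = √(Kb × [A⁻]) = 2.7023e-06; pOH = 5.57; pH = 14 - pOH = 8.43.

V = 33.9 mL, pH = 8.43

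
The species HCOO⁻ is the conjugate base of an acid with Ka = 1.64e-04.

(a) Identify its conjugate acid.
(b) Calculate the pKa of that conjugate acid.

(a) The conjugate acid is formed by adding one H⁺ to HCOO⁻, giving HCOOH. (b) pKa = -log(Ka) = -log(1.64e-04) = 3.79.

Conjugate acid: HCOOH; pK_a = 3.79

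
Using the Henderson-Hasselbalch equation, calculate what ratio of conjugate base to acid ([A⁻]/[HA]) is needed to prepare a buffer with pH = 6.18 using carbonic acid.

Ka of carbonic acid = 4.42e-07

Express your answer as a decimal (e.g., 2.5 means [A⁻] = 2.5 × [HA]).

pKa = -log(4.42e-07) = 6.3546. pH = pKa + log([A⁻]/[HA]), so log([A⁻]/[HA]) = pH − pKa = 6.18 − 6.3546 = -0.1746. [A⁻]/[HA] = 10^(-0.1746) = 0.669

[A⁻]/[HA] = 0.669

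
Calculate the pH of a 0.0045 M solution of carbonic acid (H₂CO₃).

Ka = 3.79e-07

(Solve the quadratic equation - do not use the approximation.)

x² + Ka×x - Ka×C = 0. Using quadratic formula: [H⁺] = 4.1109e-05

pH = 4.39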